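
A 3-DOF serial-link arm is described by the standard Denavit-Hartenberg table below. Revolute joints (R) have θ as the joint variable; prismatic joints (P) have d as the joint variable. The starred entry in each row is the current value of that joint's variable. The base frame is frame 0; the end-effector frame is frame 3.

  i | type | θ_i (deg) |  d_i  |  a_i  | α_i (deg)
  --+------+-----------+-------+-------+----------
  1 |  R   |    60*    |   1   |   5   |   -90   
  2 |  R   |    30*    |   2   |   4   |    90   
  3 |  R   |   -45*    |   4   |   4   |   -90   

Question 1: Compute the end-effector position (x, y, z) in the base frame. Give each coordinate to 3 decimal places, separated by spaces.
after link 1: o_1 = (2.5000, 4.3301, 1.0000)
after link 2: o_2 = (2.5000, 8.3301, -1.0000)
after link 3: o_3 = (7.1742, 10.7693, 1.0499)

7.174 10.769 1.050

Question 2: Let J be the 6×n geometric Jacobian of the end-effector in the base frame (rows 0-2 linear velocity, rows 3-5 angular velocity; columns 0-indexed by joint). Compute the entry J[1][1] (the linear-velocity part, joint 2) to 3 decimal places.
0.043

axis z_1 = (-0.8660,0.5000,0.0000); lever o_n−o_1 = (4.6742,6.4392,0.0499)
cross product → J_v[:, 1] = (0.0249,0.0432,-7.9136)
J_ω[:, 1] = z_1
entry J[1][1] = 0.0432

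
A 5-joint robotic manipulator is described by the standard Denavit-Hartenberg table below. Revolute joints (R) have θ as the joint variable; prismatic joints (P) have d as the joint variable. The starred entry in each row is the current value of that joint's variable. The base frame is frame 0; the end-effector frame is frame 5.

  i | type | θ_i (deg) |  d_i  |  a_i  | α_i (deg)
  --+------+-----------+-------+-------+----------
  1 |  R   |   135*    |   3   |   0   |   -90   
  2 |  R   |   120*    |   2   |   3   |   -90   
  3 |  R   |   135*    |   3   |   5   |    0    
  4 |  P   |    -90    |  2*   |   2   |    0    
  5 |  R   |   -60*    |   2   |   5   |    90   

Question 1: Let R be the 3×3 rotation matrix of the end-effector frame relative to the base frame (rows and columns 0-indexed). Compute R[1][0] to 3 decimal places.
-0.525

End-effector x-axis (col 0 of R) = (0.1585,-0.5245,-0.8365)
R[1][0] = -0.5245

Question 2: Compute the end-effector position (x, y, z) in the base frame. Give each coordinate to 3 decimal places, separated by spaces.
7.476 -5.134 1.556

after link 1: o_1 = (0.0000, 0.0000, 3.0000)
after link 2: o_2 = (-0.3536, -2.4749, 0.4019)
after link 3: o_3 = (2.7336, -0.5620, 4.9638)
after link 4: o_4 = (5.4583, -1.2867, 4.7390)
after link 5: o_5 = (7.4755, -5.1341, 1.5565)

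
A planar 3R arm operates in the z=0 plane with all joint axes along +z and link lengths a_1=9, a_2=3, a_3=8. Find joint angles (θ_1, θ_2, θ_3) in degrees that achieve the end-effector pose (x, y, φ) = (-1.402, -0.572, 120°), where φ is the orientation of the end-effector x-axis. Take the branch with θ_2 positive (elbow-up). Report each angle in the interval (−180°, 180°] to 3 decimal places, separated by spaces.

-90.001 119.997 90.004

wrist centre = target − a_3·(cos φ, sin φ) = (2.5980, -7.5002)
cos θ_2 = (63.0027−9²−3²)/(2·9·3) = -0.5000; θ_2 = 119.9968° (elbow-up)
β = atan2(-7.5002,2.5980) = -70.8944°; ψ = atan2(2.5982,7.5001) = 19.1068°
θ_1 = β − ψ = -90.0012°
θ_3 = φ − θ_1 − θ_2 = 90.0045° (wrapped to (-180°,180°])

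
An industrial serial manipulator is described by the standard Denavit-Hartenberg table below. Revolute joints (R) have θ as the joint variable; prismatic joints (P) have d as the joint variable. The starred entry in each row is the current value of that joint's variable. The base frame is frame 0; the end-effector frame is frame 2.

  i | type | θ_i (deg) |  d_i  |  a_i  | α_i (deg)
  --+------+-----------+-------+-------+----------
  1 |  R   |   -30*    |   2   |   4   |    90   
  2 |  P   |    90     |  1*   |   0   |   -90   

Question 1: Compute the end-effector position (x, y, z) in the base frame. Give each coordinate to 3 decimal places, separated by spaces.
after link 1: o_1 = (3.4641, -2.0000, 2.0000)
after link 2: o_2 = (2.9641, -2.8660, 2.0000)

2.964 -2.866 2.000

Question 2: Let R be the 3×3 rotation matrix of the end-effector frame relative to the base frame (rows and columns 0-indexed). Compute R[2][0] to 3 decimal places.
End-effector x-axis (col 0 of R) = (0.0000,0.0000,1.0000)
R[2][0] = 1.0000

1.000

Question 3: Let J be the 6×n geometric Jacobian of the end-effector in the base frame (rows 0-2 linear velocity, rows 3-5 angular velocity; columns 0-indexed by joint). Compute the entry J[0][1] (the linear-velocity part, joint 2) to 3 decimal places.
-0.500

prismatic axis z_1 = (-0.5000,-0.8660,0.0000)
J_v[:, 1] = z_1; J_ω[:, 1] = (0,0,0)
entry J[0][1] = -0.5000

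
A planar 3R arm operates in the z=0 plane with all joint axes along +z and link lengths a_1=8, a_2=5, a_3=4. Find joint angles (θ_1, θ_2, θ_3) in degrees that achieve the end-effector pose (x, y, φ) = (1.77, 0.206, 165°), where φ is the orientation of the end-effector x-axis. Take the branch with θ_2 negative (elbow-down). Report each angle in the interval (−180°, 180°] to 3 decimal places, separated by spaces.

30.002 -135.005 -89.997

wrist centre = target − a_3·(cos φ, sin φ) = (5.6337, -0.8293)
cos θ_2 = (32.4263−8²−5²)/(2·8·5) = -0.7072; θ_2 = -135.0052° (elbow-down)
β = atan2(-0.8293,5.6337) = -8.3738°; ψ = atan2(-3.5352,4.4641) = -38.3761°
θ_1 = β − ψ = 30.0024°
θ_3 = φ − θ_1 − θ_2 = -89.9972° (wrapped to (-180°,180°])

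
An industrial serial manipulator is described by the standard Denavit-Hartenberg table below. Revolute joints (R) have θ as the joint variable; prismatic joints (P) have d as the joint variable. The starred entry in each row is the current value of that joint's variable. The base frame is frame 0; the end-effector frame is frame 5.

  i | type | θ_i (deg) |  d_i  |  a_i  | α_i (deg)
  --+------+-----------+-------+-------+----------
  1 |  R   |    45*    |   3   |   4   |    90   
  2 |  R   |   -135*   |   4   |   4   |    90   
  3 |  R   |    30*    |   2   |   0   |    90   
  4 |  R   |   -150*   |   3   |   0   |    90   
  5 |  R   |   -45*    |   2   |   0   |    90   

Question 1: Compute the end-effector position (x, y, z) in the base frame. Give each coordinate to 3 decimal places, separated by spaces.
after link 1: o_1 = (2.8284, 2.8284, 3.0000)
after link 2: o_2 = (3.6569, -2.0000, 0.1716)
after link 3: o_3 = (2.6569, -3.0000, 1.5858)
after link 4: o_4 = (0.0697, -1.9129, 0.5251)
after link 5: o_5 = (-0.7168, -1.9923, 2.3622)

-0.717 -1.992 2.362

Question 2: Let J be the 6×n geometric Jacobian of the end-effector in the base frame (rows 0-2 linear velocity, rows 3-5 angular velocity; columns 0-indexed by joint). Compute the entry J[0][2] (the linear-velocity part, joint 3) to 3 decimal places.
-1.101

axis z_2 = (-0.5000,-0.5000,0.7071); lever o_n−o_2 = (-4.3737,0.0077,2.1907)
cross product → J_v[:, 2] = (-1.1008,-1.9973,-2.1907)
J_ω[:, 2] = z_2
entry J[0][2] = -1.1008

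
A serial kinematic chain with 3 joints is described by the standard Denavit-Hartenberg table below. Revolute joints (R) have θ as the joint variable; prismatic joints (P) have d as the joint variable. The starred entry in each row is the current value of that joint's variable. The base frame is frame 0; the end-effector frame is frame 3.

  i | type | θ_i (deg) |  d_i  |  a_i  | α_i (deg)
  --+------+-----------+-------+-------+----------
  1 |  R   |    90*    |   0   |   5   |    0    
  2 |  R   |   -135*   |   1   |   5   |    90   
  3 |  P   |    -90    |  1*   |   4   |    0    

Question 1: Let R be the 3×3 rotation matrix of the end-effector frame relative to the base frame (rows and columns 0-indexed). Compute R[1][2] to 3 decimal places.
-0.707

End-effector z-axis (col 2 of R) = (-0.7071,-0.7071,0.0000)
R[1][2] = -0.7071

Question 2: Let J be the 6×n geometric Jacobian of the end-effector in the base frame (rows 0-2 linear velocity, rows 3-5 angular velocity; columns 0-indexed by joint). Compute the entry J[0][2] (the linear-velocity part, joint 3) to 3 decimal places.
prismatic axis z_2 = (-0.7071,-0.7071,0.0000)
J_v[:, 2] = z_2; J_ω[:, 2] = (0,0,0)
entry J[0][2] = -0.7071

-0.707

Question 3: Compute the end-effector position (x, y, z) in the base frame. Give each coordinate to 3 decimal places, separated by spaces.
2.828 0.757 -3.000

after link 1: o_1 = (0.0000, 5.0000, 0.0000)
after link 2: o_2 = (3.5355, 1.4645, 1.0000)
after link 3: o_3 = (2.8284, 0.7574, -3.0000)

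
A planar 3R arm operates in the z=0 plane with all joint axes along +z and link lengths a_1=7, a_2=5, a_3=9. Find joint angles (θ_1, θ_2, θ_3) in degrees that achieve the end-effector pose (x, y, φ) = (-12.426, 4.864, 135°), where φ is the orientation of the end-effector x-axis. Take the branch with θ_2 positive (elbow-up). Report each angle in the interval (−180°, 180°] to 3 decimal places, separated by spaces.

wrist centre = target − a_3·(cos φ, sin φ) = (-6.0620, -1.5000)
cos θ_2 = (38.9982−7²−5²)/(2·7·5) = -0.5000; θ_2 = 120.0017° (elbow-up)
β = atan2(-1.5000,-6.0620) = -166.1022°; ψ = atan2(4.3301,4.4999) = 43.8982°
θ_1 = β − ψ = -210.0004°
θ_3 = φ − θ_1 − θ_2 = -135.0013° (wrapped to (-180°,180°])

150.000 120.002 -135.001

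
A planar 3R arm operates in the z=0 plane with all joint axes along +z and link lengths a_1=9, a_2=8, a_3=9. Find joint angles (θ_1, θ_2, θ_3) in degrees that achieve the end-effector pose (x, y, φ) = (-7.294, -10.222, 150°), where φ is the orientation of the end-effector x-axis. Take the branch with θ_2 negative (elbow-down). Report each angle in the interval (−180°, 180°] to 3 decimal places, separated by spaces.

wrist centre = target − a_3·(cos φ, sin φ) = (0.5002, -14.7220)
cos θ_2 = (216.9875−9²−8²)/(2·9·8) = 0.4999; θ_2 = -60.0057° (elbow-down)
β = atan2(-14.7220,0.5002) = -88.0539°; ψ = atan2(-6.9286,12.9993) = -28.0575°
θ_1 = β − ψ = -59.9964°
θ_3 = φ − θ_1 − θ_2 = -89.9979° (wrapped to (-180°,180°])

-59.996 -60.006 -89.998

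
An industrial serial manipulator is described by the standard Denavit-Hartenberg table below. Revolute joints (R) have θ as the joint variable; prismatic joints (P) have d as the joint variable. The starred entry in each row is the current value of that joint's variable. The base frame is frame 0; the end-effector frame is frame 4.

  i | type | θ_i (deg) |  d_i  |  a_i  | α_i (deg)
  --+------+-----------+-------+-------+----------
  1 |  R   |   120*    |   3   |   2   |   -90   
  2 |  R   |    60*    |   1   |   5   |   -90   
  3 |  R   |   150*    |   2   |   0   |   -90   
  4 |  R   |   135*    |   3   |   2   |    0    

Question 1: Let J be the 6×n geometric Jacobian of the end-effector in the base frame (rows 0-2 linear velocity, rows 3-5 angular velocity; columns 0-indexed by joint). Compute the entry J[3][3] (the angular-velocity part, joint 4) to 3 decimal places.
-0.625

axis z_3 = (-0.6250,-0.6495,0.4330); lever o_n−o_3 = (-3.4059,-0.7111,0.9455)
cross product → J_v[:, 3] = (-0.3062,-0.8839,-1.7678)
J_ω[:, 3] = z_3
entry J[3][3] = -0.6250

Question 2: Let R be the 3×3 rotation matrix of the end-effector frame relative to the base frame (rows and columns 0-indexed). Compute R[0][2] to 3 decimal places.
End-effector z-axis (col 2 of R) = (-0.6250,-0.6495,0.4330)
R[0][2] = -0.6250

-0.625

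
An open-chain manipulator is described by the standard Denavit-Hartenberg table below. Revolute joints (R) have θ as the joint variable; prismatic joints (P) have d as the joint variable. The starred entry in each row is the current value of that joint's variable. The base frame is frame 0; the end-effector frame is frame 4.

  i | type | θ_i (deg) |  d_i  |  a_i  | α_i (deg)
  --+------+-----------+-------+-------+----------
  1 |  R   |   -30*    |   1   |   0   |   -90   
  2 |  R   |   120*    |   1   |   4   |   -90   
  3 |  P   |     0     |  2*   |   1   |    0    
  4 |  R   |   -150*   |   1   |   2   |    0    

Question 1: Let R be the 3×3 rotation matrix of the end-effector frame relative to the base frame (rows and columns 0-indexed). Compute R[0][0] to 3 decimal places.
End-effector x-axis (col 0 of R) = (0.6250,0.2165,0.7500)
R[0][0] = 0.6250

0.625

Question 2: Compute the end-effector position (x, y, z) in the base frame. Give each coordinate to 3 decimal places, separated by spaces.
after link 1: o_1 = (0.0000, 0.0000, 1.0000)
after link 2: o_2 = (-1.2321, 1.8660, -2.4641)
after link 3: o_3 = (-3.1651, 2.9821, -2.3301)
after link 4: o_4 = (-2.6651, 3.8481, -0.3301)

-2.665 3.848 -0.330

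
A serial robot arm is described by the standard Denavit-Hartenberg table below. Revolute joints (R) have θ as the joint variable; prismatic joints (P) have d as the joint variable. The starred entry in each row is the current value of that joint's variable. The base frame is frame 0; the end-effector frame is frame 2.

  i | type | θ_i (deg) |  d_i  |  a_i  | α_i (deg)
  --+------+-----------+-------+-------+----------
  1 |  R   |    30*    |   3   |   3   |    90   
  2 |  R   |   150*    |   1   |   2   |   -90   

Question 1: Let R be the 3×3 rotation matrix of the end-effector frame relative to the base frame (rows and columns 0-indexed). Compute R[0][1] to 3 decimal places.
-0.500

End-effector y-axis (col 1 of R) = (-0.5000,0.8660,-0.0000)
R[0][1] = -0.5000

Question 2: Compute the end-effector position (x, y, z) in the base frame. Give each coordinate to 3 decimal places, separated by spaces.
after link 1: o_1 = (2.5981, 1.5000, 3.0000)
after link 2: o_2 = (1.5981, -0.2321, 4.0000)

1.598 -0.232 4.000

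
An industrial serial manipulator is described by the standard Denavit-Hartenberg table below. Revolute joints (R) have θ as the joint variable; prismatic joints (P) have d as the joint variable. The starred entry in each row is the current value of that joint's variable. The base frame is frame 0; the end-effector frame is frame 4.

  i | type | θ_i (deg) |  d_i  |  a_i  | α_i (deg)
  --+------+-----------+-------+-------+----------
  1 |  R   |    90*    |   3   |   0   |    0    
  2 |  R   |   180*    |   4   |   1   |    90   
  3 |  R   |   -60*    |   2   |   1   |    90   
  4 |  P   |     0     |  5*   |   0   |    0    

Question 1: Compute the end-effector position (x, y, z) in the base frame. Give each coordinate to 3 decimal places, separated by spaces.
-2.000 2.830 3.634

after link 1: o_1 = (0.0000, 0.0000, 3.0000)
after link 2: o_2 = (-0.0000, -1.0000, 7.0000)
after link 3: o_3 = (-2.0000, -1.5000, 6.1340)
after link 4: o_4 = (-2.0000, 2.8301, 3.6340)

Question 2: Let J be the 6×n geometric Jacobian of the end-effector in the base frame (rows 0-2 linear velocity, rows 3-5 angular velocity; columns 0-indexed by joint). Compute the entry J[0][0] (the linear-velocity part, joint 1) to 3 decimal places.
axis z_0 = ẑ; lever o_n−o_0 = (-2.0000,2.8301,3.6340)
cross product → J_v[:, 0] = (-2.8301,-2.0000,0.0000)
J_ω[:, 0] = z_0
entry J[0][0] = -2.8301

-2.830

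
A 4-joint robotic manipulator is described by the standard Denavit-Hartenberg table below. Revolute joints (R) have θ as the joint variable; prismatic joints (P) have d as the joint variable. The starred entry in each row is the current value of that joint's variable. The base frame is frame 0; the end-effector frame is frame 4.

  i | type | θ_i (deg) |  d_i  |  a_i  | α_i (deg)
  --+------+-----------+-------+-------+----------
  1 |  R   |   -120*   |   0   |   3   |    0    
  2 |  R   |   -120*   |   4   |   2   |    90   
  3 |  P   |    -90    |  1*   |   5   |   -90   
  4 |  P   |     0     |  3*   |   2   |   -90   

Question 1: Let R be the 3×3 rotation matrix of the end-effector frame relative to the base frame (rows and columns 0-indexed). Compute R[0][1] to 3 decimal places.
End-effector y-axis (col 1 of R) = (0.5000,-0.8660,-0.0000)
R[0][1] = 0.5000

0.500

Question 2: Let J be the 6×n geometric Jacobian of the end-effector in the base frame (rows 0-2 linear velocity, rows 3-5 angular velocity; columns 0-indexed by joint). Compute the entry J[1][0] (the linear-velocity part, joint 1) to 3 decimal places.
-3.134

axis z_0 = ẑ; lever o_n−o_0 = (-3.1340,2.2321,-3.0000)
cross product → J_v[:, 0] = (-2.2321,-3.1340,0.0000)
J_ω[:, 0] = z_0
entry J[1][0] = -3.1340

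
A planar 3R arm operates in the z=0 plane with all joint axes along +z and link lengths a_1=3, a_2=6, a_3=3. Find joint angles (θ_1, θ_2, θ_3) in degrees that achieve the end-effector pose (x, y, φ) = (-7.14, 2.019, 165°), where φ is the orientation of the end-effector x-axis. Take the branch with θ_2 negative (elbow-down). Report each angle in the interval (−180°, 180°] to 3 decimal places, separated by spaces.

wrist centre = target − a_3·(cos φ, sin φ) = (-4.2422, 1.2425)
cos θ_2 = (19.5404−3²−6²)/(2·3·6) = -0.7072; θ_2 = -135.0085° (elbow-down)
β = atan2(1.2425,-4.2422) = 163.6747°; ψ = atan2(-4.2420,-1.2433) = -106.3351°
θ_1 = β − ψ = 270.0099°
θ_3 = φ − θ_1 − θ_2 = 29.9987° (wrapped to (-180°,180°])

-89.990 -135.009 29.999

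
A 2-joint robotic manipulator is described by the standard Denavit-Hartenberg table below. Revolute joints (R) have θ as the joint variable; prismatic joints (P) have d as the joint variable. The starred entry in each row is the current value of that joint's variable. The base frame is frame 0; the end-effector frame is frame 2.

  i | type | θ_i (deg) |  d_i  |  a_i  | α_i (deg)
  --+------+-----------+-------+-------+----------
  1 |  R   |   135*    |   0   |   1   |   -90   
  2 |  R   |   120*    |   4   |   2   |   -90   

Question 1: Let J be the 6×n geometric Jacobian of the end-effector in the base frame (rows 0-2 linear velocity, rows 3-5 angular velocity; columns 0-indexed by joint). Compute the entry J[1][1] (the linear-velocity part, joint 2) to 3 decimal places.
-1.225

axis z_1 = (-0.7071,-0.7071,0.0000); lever o_n−o_1 = (-2.1213,-3.5355,-1.7321)
cross product → J_v[:, 1] = (1.2247,-1.2247,1.0000)
J_ω[:, 1] = z_1
entry J[1][1] = -1.2247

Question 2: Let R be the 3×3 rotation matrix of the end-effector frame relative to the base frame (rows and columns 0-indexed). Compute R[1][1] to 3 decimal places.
End-effector y-axis (col 1 of R) = (0.7071,0.7071,-0.0000)
R[1][1] = 0.7071

0.707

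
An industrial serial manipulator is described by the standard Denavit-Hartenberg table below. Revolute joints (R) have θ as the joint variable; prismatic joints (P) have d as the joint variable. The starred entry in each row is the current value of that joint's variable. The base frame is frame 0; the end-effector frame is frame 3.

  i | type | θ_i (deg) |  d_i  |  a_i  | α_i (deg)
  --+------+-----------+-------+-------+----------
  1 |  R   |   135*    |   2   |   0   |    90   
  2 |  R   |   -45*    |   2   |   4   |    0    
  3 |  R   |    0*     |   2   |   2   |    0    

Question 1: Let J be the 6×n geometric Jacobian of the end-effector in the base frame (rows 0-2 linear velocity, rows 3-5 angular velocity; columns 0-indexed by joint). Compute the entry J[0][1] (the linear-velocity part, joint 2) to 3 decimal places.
-3.000

axis z_1 = (0.7071,0.7071,0.0000); lever o_n−o_1 = (-0.1716,5.8284,-4.2426)
cross product → J_v[:, 1] = (-3.0000,3.0000,4.2426)
J_ω[:, 1] = z_1
entry J[0][1] = -3.0000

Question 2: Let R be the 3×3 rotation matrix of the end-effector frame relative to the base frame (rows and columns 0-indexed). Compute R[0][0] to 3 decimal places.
-0.500

End-effector x-axis (col 0 of R) = (-0.5000,0.5000,-0.7071)
R[0][0] = -0.5000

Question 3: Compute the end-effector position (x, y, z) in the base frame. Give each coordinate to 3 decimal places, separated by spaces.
-0.172 5.828 -2.243

after link 1: o_1 = (0.0000, 0.0000, 2.0000)
after link 2: o_2 = (-0.5858, 3.4142, -0.8284)
after link 3: o_3 = (-0.1716, 5.8284, -2.2426)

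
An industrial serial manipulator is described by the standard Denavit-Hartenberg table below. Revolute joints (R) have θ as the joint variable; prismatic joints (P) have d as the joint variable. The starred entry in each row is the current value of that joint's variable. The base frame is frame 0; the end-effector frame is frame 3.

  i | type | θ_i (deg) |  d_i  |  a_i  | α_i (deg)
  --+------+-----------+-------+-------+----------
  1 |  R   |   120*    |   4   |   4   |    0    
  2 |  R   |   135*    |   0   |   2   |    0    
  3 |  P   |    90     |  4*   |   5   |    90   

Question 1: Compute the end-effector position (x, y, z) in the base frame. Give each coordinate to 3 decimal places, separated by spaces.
after link 1: o_1 = (-2.0000, 3.4641, 4.0000)
after link 2: o_2 = (-2.5176, 1.5322, 4.0000)
after link 3: o_3 = (2.3120, 0.2382, 8.0000)

2.312 0.238 8.000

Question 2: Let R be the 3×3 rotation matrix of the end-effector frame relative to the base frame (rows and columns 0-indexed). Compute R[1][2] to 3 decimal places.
-0.966

End-effector z-axis (col 2 of R) = (-0.2588,-0.9659,0.0000)
R[1][2] = -0.9659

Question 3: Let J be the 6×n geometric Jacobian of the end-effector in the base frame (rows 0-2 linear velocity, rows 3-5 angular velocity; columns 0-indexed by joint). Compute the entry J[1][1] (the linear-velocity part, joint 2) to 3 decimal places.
axis z_1 = (0.0000,0.0000,1.0000); lever o_n−o_1 = (4.3120,-3.2259,4.0000)
cross product → J_v[:, 1] = (3.2259,4.3120,-0.0000)
J_ω[:, 1] = z_1
entry J[1][1] = 4.3120

4.312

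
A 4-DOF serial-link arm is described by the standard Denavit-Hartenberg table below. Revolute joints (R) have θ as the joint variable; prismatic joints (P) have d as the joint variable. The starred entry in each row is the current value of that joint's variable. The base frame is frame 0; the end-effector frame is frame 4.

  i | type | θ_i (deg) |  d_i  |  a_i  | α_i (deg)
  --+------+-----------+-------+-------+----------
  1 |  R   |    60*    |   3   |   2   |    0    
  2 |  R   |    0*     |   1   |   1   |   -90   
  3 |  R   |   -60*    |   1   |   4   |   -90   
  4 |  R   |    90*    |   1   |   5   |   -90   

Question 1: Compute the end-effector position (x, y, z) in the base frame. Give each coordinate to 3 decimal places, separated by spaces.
after link 1: o_1 = (1.0000, 1.7321, 3.0000)
after link 2: o_2 = (1.5000, 2.5981, 4.0000)
after link 3: o_3 = (1.6340, 4.8301, 7.4641)
after link 4: o_4 = (6.3971, 3.0801, 6.9641)

6.397 3.080 6.964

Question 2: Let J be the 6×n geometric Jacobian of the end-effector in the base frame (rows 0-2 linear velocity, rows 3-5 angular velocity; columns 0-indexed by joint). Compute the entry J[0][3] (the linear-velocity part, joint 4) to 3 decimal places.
axis z_3 = (0.4330,0.7500,-0.5000); lever o_n−o_3 = (4.7631,-1.7500,-0.5000)
cross product → J_v[:, 3] = (-1.2500,-2.1651,-4.3301)
J_ω[:, 3] = z_3
entry J[0][3] = -1.2500

-1.250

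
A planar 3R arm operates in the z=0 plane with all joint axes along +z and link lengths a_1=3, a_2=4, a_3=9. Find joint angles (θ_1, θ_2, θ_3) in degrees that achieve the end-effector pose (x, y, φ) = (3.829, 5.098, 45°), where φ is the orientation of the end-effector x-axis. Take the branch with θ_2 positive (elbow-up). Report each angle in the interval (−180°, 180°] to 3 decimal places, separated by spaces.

120.007 135.003 149.991

wrist centre = target − a_3·(cos φ, sin φ) = (-2.5350, -1.2660)
cos θ_2 = (8.0287−3²−4²)/(2·3·4) = -0.7071; θ_2 = 135.0025° (elbow-up)
β = atan2(-1.2660,-2.5350) = -153.4624°; ψ = atan2(2.8283,0.1714) = 86.5311°
θ_1 = β − ψ = -239.9935°
θ_3 = φ − θ_1 − θ_2 = 149.9909° (wrapped to (-180°,180°])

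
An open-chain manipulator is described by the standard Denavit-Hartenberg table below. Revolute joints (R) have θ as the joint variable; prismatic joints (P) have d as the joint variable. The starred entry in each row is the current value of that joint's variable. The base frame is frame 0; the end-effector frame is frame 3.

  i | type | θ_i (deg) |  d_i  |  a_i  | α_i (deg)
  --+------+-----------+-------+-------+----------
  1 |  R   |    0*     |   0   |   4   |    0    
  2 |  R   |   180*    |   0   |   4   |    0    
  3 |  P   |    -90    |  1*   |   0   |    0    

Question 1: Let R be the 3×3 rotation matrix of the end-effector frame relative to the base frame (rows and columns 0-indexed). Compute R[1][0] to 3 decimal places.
1.000

End-effector x-axis (col 0 of R) = (0.0000,1.0000,0.0000)
R[1][0] = 1.0000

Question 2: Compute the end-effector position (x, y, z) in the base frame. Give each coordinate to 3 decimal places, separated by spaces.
after link 1: o_1 = (4.0000, 0.0000, 0.0000)
after link 2: o_2 = (0.0000, 0.0000, 0.0000)
after link 3: o_3 = (0.0000, 0.0000, 1.0000)

0.000 0.000 1.000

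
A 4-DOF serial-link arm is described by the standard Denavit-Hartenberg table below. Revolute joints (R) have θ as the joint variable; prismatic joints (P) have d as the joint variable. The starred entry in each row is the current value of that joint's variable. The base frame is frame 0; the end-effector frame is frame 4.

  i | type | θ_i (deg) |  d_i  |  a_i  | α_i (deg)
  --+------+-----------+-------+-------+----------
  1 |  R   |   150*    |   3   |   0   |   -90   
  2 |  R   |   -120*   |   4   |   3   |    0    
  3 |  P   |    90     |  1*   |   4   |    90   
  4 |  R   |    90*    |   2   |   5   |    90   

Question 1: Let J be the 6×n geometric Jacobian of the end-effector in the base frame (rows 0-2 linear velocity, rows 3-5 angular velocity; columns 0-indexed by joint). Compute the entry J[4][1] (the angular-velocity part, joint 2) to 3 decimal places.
-0.866

axis z_1 = (-0.5000,-0.8660,0.0000); lever o_n−o_1 = (-5.8349,-8.1782,6.3301)
cross product → J_v[:, 1] = (-5.4821,3.1651,-0.9641)
J_ω[:, 1] = z_1
entry J[4][1] = -0.8660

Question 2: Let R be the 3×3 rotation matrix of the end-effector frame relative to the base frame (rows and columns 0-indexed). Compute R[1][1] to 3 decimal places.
-0.250

End-effector y-axis (col 1 of R) = (0.4330,-0.2500,0.8660)
R[1][1] = -0.2500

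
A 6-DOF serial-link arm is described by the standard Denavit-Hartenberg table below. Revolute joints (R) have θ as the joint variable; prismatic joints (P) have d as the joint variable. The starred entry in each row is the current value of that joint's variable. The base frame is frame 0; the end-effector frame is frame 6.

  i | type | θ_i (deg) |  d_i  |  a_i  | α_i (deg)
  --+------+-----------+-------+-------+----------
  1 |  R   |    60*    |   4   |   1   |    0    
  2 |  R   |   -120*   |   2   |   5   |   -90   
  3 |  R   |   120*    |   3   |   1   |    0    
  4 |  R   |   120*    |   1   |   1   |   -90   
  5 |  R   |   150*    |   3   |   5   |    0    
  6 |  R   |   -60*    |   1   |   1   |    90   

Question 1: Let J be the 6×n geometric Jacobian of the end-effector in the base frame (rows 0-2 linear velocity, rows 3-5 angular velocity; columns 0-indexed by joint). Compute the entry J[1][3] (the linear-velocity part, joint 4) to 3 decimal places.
0.766

axis z_3 = (0.8660,0.5000,0.0000); lever o_n−o_3 = (0.3995,-5.6920,-0.8840)
cross product → J_v[:, 3] = (-0.4420,0.7655,-5.1292)
J_ω[:, 3] = z_3
entry J[1][3] = 0.7655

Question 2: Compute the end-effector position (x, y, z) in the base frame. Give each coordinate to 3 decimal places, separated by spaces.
5.748 -7.223 4.250

after link 1: o_1 = (0.5000, 0.8660, 4.0000)
after link 2: o_2 = (3.0000, -3.4641, 6.0000)
after link 3: o_3 = (5.3481, -1.5311, 5.1340)
after link 4: o_4 = (5.9641, -0.5981, 6.0000)
after link 5: o_5 = (6.1806, -5.9731, 3.7500)
after link 6: o_6 = (5.7476, -7.2231, 4.2500)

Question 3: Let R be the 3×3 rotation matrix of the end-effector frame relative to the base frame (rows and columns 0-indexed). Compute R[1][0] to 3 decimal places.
-0.500

End-effector x-axis (col 0 of R) = (-0.8660,-0.5000,-0.0000)
R[1][0] = -0.5000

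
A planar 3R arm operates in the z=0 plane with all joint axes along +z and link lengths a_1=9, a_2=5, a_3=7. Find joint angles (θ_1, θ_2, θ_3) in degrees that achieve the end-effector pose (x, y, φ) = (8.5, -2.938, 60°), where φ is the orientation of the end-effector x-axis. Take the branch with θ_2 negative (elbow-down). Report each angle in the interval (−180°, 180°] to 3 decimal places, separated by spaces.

wrist centre = target − a_3·(cos φ, sin φ) = (5.0000, -9.0002)
cos θ_2 = (106.0032−9²−5²)/(2·9·5) = 0.0000; θ_2 = -89.9980° (elbow-down)
β = atan2(-9.0002,5.0000) = -60.9459°; ψ = atan2(-5.0000,9.0002) = -29.0541°
θ_1 = β − ψ = -31.8918°
θ_3 = φ − θ_1 − θ_2 = -178.1103° (wrapped to (-180°,180°])

-31.892 -89.998 -178.110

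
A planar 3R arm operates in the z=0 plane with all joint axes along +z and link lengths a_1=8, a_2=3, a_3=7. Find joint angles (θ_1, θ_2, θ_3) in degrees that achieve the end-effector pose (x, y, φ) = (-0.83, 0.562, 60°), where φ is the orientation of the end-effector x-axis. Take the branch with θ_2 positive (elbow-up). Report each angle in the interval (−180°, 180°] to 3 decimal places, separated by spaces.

-149.998 119.999 90.000

wrist centre = target − a_3·(cos φ, sin φ) = (-4.3300, -5.5002)
cos θ_2 = (49.0009−8²−3²)/(2·8·3) = -0.5000; θ_2 = 119.9988° (elbow-up)
β = atan2(-5.5002,-4.3300) = -128.2115°; ψ = atan2(2.5981,6.5001) = 21.7869°
θ_1 = β − ψ = -149.9984°
θ_3 = φ − θ_1 − θ_2 = 89.9995° (wrapped to (-180°,180°])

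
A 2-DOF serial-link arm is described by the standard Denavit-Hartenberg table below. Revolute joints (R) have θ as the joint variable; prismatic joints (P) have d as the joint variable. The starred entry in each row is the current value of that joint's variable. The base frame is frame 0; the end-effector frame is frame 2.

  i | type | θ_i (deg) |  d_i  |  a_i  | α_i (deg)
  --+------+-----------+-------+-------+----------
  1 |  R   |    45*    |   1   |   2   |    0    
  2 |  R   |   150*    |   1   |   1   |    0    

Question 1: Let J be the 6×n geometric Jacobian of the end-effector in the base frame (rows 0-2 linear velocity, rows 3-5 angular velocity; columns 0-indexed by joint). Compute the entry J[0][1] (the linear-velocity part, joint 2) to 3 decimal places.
0.259

axis z_1 = (0.0000,0.0000,1.0000); lever o_n−o_1 = (-0.9659,-0.2588,1.0000)
cross product → J_v[:, 1] = (0.2588,-0.9659,0.0000)
J_ω[:, 1] = z_1
entry J[0][1] = 0.2588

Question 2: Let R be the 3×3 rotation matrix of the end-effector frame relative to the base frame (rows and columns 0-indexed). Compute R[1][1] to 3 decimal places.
-0.966

End-effector y-axis (col 1 of R) = (0.2588,-0.9659,0.0000)
R[1][1] = -0.9659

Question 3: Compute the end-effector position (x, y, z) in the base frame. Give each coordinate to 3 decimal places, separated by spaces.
after link 1: o_1 = (1.4142, 1.4142, 1.0000)
after link 2: o_2 = (0.4483, 1.1554, 2.0000)

0.448 1.155 2.000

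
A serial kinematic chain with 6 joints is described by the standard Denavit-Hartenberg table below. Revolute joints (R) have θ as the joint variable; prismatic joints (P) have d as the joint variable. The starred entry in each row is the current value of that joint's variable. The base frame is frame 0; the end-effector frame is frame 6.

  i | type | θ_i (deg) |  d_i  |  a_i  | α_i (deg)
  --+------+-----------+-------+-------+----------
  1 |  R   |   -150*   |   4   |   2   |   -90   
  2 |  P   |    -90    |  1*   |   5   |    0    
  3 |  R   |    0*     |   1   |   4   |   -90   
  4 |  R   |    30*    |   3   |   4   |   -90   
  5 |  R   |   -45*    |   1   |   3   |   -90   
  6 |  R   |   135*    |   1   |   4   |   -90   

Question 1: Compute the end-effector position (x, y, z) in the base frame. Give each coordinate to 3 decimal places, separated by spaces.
after link 1: o_1 = (-1.7321, -1.0000, 4.0000)
after link 2: o_2 = (-1.2321, -1.8660, 9.0000)
after link 3: o_3 = (-0.7321, -2.7321, 13.0000)
after link 4: o_4 = (-4.3301, -2.5000, 16.4641)
after link 5: o_5 = (-7.1306, -1.8921, 17.8012)
after link 6: o_6 = (-3.2382, -3.2197, 18.0958)

-3.238 -3.220 18.096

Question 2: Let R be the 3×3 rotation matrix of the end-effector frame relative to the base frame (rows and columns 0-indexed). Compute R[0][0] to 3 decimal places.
0.864

End-effector x-axis (col 0 of R) = (0.8642,-0.4968,-0.0795)
R[0][0] = 0.8642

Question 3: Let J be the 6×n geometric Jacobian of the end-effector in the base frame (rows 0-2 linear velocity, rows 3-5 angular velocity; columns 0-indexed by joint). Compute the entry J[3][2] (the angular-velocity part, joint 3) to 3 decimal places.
0.500

axis z_2 = (0.5000,-0.8660,0.0000); lever o_n−o_2 = (-2.0061,-1.3537,9.0958)
cross product → J_v[:, 2] = (-7.8772,-4.5479,-2.4142)
J_ω[:, 2] = z_2
entry J[3][2] = 0.5000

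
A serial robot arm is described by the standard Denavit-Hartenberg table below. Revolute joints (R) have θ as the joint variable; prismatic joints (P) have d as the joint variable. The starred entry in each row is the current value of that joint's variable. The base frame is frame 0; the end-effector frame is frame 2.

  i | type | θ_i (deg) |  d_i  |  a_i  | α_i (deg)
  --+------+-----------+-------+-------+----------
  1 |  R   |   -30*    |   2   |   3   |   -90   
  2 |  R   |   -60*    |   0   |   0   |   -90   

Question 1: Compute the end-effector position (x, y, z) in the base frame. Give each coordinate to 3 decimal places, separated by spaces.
after link 1: o_1 = (2.5981, -1.5000, 2.0000)
after link 2: o_2 = (2.5981, -1.5000, 2.0000)

2.598 -1.500 2.000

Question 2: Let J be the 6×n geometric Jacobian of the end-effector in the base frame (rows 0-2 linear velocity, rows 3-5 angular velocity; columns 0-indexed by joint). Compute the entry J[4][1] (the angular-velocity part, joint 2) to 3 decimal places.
axis z_1 = (0.5000,0.8660,0.0000); lever o_n−o_1 = (0.0000,0.0000,0.0000)
cross product → J_v[:, 1] = (0.0000,0.0000,0.0000)
J_ω[:, 1] = z_1
entry J[4][1] = 0.8660

0.866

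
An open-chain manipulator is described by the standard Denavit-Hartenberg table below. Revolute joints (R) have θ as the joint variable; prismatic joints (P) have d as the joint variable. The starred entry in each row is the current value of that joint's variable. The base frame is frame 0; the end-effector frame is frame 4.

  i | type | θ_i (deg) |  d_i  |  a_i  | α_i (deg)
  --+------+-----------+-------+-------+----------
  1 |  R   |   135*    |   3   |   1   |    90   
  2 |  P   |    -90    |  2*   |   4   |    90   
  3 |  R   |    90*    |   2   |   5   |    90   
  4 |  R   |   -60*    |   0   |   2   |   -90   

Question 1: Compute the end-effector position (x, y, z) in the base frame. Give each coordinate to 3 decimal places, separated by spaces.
after link 1: o_1 = (-0.7071, 0.7071, 3.0000)
after link 2: o_2 = (0.7071, 2.1213, -1.0000)
after link 3: o_3 = (5.6569, 4.2426, -1.0000)
after link 4: o_4 = (5.1392, 6.1745, -1.0000)

5.139 6.174 -1.000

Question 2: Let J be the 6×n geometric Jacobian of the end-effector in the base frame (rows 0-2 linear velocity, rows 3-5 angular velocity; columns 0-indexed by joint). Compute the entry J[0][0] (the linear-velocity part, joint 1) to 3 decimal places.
-6.174

axis z_0 = ẑ; lever o_n−o_0 = (5.1392,6.1745,-1.0000)
cross product → J_v[:, 0] = (-6.1745,5.1392,0.0000)
J_ω[:, 0] = z_0
entry J[0][0] = -6.1745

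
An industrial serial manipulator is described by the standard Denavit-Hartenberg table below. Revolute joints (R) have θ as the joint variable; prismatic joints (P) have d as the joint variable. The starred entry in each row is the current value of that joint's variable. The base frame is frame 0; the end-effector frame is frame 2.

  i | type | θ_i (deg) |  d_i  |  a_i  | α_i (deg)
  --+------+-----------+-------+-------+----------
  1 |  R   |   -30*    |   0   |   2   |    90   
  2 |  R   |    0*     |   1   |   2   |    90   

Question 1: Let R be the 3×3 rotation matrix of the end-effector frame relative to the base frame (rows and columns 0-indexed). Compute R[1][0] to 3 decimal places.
End-effector x-axis (col 0 of R) = (0.8660,-0.5000,0.0000)
R[1][0] = -0.5000

-0.500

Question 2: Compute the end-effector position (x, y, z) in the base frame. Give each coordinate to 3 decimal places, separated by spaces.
after link 1: o_1 = (1.7321, -1.0000, 0.0000)
after link 2: o_2 = (2.9641, -2.8660, 0.0000)

2.964 -2.866 0.000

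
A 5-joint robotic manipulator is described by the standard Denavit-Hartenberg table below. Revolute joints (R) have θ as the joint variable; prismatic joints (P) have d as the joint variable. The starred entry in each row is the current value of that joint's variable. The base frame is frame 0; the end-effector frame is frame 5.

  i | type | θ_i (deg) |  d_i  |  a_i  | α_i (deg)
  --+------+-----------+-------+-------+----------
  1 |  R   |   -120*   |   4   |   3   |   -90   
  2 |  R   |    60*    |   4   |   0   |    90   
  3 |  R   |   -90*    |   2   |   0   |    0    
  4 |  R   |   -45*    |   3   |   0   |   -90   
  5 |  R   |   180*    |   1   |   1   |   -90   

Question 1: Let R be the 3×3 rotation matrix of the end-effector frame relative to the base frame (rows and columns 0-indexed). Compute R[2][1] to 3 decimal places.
0.612

End-effector y-axis (col 1 of R) = (0.7891,-0.0474,0.6124)
R[2][1] = 0.6124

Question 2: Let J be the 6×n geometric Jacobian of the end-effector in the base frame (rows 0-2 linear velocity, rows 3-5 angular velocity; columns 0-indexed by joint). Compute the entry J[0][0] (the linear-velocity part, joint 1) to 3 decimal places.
axis z_0 = ẑ; lever o_n−o_0 = (-0.5545,-8.9604,5.2753)
cross product → J_v[:, 0] = (8.9604,-0.5545,0.0000)
J_ω[:, 0] = z_0
entry J[0][0] = 8.9604

8.960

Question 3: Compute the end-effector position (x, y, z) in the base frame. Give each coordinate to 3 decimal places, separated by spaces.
after link 1: o_1 = (-1.5000, -2.5981, 4.0000)
after link 2: o_2 = (1.9641, -4.5981, 4.0000)
after link 3: o_3 = (1.0981, -6.0981, 5.0000)
after link 4: o_4 = (-0.2010, -8.3481, 6.5000)
after link 5: o_5 = (-0.5545, -8.9604, 5.2753)

-0.555 -8.960 5.275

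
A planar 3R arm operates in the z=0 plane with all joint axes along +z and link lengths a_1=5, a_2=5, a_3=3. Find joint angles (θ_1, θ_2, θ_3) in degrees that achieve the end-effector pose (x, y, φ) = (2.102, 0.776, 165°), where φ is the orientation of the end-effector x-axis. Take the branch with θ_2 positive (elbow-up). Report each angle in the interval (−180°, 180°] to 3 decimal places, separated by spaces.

-60.007 120.003 105.004

wrist centre = target − a_3·(cos φ, sin φ) = (4.9998, -0.0005)
cos θ_2 = (24.9978−5²−5²)/(2·5·5) = -0.5000; θ_2 = 120.0029° (elbow-up)
β = atan2(-0.0005,4.9998) = -0.0052°; ψ = atan2(4.3300,2.4998) = 60.0015°
θ_1 = β − ψ = -60.0067°
θ_3 = φ − θ_1 − θ_2 = 105.0038° (wrapped to (-180°,180°])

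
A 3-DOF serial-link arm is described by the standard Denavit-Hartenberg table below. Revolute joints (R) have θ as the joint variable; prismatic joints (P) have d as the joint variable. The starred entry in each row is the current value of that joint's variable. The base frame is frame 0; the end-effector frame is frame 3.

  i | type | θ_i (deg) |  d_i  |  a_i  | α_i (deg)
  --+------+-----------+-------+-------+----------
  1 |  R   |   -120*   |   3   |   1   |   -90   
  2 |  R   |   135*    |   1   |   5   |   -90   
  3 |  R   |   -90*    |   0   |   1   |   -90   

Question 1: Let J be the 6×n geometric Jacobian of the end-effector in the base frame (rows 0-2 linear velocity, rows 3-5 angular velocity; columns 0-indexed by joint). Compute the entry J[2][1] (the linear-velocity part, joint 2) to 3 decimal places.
3.536

axis z_1 = (0.8660,-0.5000,0.0000); lever o_n−o_1 = (3.4998,2.0619,-3.5355)
cross product → J_v[:, 1] = (1.7678,3.0619,3.5355)
J_ω[:, 1] = z_1
entry J[2][1] = 3.5355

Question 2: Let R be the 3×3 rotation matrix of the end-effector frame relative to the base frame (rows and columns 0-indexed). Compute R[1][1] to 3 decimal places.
-0.612

End-effector y-axis (col 1 of R) = (-0.3536,-0.6124,-0.7071)
R[1][1] = -0.6124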